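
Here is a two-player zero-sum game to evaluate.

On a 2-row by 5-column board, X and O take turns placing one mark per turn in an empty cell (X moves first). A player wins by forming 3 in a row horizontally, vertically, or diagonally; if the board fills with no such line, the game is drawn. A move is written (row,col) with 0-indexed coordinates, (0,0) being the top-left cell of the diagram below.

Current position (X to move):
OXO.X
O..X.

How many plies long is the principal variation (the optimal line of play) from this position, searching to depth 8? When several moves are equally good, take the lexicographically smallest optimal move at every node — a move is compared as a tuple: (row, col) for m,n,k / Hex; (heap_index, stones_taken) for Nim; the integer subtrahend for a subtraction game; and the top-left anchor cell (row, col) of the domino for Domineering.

p1 X@[OXO.X/O..X.]: (0,3)[OXOXX/O..X.]+0 (1,1)[OXO.X/OX.X.]+0 (1,2)[OXO.X/O.XX.]+1* (1,4)[OXO.X/O..XX]+0
p2 O@[OXO.X/O.XX.]: (0,3)[OXOOX/O.XX.]-1* (1,1)[OXO.X/OOXX.]-1 (1,4)[OXO.X/O.XXO]-1
p3 X@[OXOOX/O.XX.]: (1,1)[OXOOX/OXXX.]+1* (1,4)[OXOOX/O.XXX]+1
p4 O@[OXOOX/OXXX.] terminal -1; root [OXO.X/O..X.] d8

PV length from [OXO.X/O..X.]: 3 plies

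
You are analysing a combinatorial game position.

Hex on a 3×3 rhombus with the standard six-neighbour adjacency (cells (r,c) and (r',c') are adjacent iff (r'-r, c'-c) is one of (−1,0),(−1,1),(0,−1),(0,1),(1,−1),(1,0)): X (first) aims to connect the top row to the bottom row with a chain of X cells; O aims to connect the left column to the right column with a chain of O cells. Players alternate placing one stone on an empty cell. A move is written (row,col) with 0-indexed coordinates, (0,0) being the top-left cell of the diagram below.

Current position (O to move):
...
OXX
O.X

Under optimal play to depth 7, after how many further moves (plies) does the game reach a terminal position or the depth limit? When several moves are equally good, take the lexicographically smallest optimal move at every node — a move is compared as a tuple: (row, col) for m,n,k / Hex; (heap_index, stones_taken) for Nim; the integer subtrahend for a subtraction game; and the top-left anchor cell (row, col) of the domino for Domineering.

[.../OXX/O.X] O move#1: (0,0):-1/O../OXX/O.X*, (0,1):-1/.O./OXX/O.X, (0,2):-1/..O/OXX/O.X, (2,1):-1/.../OXX/OOX
[O../OXX/O.X] X move#2: (0,1):+1/OX./OXX/O.X*, (0,2):+1/O.X/OXX/O.X, (2,1):+1/O../OXX/OXX
[OX./OXX/O.X] end (terminal -1, O#3); searched .../OXX/O.X to 7

PV length from [.../OXX/O.X]: 2 plies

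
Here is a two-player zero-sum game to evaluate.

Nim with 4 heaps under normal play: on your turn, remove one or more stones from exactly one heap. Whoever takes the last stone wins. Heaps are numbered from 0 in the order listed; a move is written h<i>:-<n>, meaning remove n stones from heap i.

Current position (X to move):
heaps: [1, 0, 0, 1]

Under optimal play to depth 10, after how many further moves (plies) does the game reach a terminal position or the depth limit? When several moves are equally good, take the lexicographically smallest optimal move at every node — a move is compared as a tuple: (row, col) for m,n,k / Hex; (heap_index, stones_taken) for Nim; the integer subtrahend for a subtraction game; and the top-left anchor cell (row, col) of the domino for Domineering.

PV length from [(1,0,0,1)]: 2 plies

p1 X@[(1,0,0,1)]: h0:-1[(0,0,0,1)]-1* h3:-1[(1,0,0,0)]-1
p2 O@[(0,0,0,1)]: h3:-1[(0,0,0,0)]+1*
p3 X@[(0,0,0,0)] terminal -1; root [(1,0,0,1)] d10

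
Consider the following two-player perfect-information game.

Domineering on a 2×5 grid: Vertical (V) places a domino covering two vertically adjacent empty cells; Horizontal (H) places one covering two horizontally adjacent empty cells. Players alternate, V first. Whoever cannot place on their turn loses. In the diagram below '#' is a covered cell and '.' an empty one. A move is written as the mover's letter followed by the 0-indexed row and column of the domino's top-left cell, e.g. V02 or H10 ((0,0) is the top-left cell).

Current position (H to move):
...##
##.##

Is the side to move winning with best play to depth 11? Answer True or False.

H winning at [...##/##.##]: True

ply 1, H at ...##/##.## | H00=-1→##.##/##.##; H01=+1→.####/##.##*
ply 2: .####/##.## is terminal -1 (V); from ...##/##.## depth 11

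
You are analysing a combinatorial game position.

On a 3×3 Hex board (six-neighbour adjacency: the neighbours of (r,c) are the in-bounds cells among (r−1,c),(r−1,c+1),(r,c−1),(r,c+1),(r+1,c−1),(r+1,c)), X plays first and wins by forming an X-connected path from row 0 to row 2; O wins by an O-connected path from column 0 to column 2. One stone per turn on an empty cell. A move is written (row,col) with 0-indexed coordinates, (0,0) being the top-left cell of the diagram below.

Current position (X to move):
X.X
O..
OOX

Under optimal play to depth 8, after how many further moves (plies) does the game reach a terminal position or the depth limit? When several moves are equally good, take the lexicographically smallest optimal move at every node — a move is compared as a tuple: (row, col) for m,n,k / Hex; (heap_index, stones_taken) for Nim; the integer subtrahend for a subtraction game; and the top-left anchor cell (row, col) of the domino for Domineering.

PV length from [X.X/O../OOX]: 1 ply

p1 X@[X.X/O../OOX]: (0,1)[XXX/O../OOX]-1 (1,1)[X.X/OX./OOX]-1 (1,2)[X.X/O.X/OOX]+1*
p2 O@[X.X/O.X/OOX] terminal -1; root [X.X/O../OOX] d8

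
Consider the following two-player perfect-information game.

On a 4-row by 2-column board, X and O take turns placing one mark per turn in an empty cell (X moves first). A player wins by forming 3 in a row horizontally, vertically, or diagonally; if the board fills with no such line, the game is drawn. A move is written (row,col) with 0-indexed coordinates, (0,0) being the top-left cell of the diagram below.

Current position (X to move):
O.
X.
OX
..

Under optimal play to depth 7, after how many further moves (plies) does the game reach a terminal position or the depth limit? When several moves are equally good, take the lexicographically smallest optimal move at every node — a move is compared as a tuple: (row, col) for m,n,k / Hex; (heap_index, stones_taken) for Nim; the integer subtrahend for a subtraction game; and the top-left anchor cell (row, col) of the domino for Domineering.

ply 1, X at O./X./OX/.. | (0,1)=+0→OX/X./OX/..; (1,1)=+1→O./XX/OX/..*; (3,0)=+0→O./X./OX/X.; (3,1)=+0→O./X./OX/.X
ply 2, O at O./XX/OX/.. | (0,1)=-1→OO/XX/OX/..*; (3,0)=-1→O./XX/OX/O.; (3,1)=-1→O./XX/OX/.O
ply 3, X at OO/XX/OX/.. | (3,0)=+0→OO/XX/OX/X.; (3,1)=+1→OO/XX/OX/.X*
ply 4: OO/XX/OX/.X is terminal -1 (O); from O./X./OX/.. depth 7

PV length from [O./X./OX/..]: 3 plies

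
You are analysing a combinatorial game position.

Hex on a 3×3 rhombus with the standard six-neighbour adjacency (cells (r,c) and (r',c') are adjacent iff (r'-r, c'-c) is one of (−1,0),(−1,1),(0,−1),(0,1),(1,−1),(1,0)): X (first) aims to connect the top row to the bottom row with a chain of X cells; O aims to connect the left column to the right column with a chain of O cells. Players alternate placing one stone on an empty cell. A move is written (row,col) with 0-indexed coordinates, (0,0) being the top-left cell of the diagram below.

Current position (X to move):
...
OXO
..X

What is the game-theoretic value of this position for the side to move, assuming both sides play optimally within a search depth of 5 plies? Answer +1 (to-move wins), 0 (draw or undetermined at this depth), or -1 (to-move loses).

ply 1, X at .../OXO/..X | (0,0)=+1→X../OXO/..X*; (0,1)=+1→.X./OXO/..X; (0,2)=+1→..X/OXO/..X; (2,0)=+1→.../OXO/X.X; (2,1)=+1→.../OXO/.XX
ply 2, O at X../OXO/..X | (0,1)=-1→XO./OXO/..X*; (0,2)=-1→X.O/OXO/..X; (2,0)=-1→X../OXO/O.X; (2,1)=-1→X../OXO/.OX
ply 3, X at XO./OXO/..X | (0,2)=+1→XOX/OXO/..X*; (2,0)=-1→XO./OXO/X.X; (2,1)=-1→XO./OXO/.XX
ply 4, O at XOX/OXO/..X | (2,0)=-1→XOX/OXO/O.X*; (2,1)=-1→XOX/OXO/.OX
ply 5, X at XOX/OXO/O.X | (2,1)=+1→XOX/OXO/OXX*
ply 6: XOX/OXO/OXX is terminal -1 (O); from .../OXO/..X depth 5

value(.../OXO/..X, X) = +1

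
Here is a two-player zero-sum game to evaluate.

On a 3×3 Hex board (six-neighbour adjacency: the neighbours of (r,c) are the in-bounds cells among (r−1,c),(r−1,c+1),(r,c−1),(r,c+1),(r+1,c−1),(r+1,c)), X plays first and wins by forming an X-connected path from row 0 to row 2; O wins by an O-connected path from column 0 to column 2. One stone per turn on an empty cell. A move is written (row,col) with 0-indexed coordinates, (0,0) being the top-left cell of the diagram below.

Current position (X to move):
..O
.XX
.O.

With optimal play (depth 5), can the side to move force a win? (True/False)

ply 1, X at ..O/.XX/.O. | (0,0)=+1→X.O/.XX/.O.*; (0,1)=+1→.XO/.XX/.O.; (1,0)=+1→..O/XXX/.O.; (2,0)=-1→..O/.XX/XO.; (2,2)=-1→..O/.XX/.OX
ply 2, O at X.O/.XX/.O. | (0,1)=-1→XOO/.XX/.O.*; (1,0)=-1→X.O/OXX/.O.; (2,0)=-1→X.O/.XX/OO.; (2,2)=-1→X.O/.XX/.OO
ply 3, X at XOO/.XX/.O. | (1,0)=+1→XOO/XXX/.O.*; (2,0)=-1→XOO/.XX/XO.; (2,2)=-1→XOO/.XX/.OX
ply 4, O at XOO/XXX/.O. | (2,0)=-1→XOO/XXX/OO.*; (2,2)=-1→XOO/XXX/.OO
ply 5, X at XOO/XXX/OO. | (2,2)=+1→XOO/XXX/OOX*
ply 6: XOO/XXX/OOX is terminal -1 (O); from ..O/.XX/.O. depth 5

X winning at [..O/.XX/.O.]: True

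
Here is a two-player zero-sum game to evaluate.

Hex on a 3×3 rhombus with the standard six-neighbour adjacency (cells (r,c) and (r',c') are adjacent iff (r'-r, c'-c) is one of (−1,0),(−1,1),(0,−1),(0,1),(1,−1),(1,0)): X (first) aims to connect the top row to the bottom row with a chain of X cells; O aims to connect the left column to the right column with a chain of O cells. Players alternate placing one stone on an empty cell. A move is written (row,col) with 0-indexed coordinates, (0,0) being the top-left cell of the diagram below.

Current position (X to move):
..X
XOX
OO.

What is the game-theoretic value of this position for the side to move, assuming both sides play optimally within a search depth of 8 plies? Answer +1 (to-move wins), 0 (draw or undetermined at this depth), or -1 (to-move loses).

ply 1, X at ..X/XOX/OO. | (0,0)=-1→X.X/XOX/OO.; (0,1)=-1→.XX/XOX/OO.; (2,2)=+1→..X/XOX/OOX*
ply 2: ..X/XOX/OOX is terminal -1 (O); from ..X/XOX/OO. depth 8

value(..X/XOX/OO., X) = +1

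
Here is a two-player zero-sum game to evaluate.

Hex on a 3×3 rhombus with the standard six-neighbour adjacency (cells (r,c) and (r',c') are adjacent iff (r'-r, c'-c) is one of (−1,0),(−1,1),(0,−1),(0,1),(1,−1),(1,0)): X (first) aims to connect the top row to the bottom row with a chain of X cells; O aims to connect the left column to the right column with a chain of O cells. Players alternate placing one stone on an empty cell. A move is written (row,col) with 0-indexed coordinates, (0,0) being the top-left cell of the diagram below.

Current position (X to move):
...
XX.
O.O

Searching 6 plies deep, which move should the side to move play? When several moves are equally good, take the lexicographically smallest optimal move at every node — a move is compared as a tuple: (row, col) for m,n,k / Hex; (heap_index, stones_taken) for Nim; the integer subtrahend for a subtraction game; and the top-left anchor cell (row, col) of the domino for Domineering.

X's best at [.../XX./O.O]: (2,1)

[.../XX./O.O] X move#1: (0,0):-1/X../XX./O.O, (0,1):-1/.X./XX./O.O, (0,2):-1/..X/XX./O.O, (1,2):-1/.../XXX/O.O, (2,1):+1/.../XX./OXO*
[.../XX./OXO] O move#2: (0,0):-1/O../XX./OXO*, (0,1):-1/.O./XX./OXO, (0,2):-1/..O/XX./OXO, (1,2):-1/.../XXO/OXO
[O../XX./OXO] X move#3: (0,1):+1/OX./XX./OXO*, (0,2):+1/O.X/XX./OXO, (1,2):+1/O../XXX/OXO
[OX./XX./OXO] end (terminal -1, O#4); searched .../XX./O.O to 6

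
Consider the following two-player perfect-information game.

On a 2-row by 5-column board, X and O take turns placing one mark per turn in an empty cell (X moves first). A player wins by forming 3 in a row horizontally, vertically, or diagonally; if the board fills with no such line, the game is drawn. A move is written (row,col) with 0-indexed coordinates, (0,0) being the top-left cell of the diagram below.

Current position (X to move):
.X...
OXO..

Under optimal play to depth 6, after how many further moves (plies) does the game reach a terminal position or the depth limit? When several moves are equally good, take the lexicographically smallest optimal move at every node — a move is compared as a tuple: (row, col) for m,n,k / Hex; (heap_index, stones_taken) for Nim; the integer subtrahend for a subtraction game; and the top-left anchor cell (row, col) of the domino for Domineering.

[.X.../OXO..] X move#1: (0,0):+0/XX.../OXO.., (0,2):+1/.XX../OXO..*, (0,3):+0/.X.X./OXO.., (0,4):+0/.X..X/OXO.., (1,3):+0/.X.../OXOX., (1,4):+0/.X.../OXO.X
[.XX../OXO..] O move#2: (0,0):-1/OXX../OXO..*, (0,3):-1/.XXO./OXO.., (0,4):-1/.XX.O/OXO.., (1,3):-1/.XX../OXOO., (1,4):-1/.XX../OXO.O
[OXX../OXO..] X move#3: (0,3):+1/OXXX./OXO..*, (0,4):+0/OXX.X/OXO.., (1,3):+0/OXX../OXOX., (1,4):+0/OXX../OXO.X
[OXXX./OXO..] end (terminal -1, O#4); searched .X.../OXO.. to 6

PV length from [.X.../OXO..]: 3 plies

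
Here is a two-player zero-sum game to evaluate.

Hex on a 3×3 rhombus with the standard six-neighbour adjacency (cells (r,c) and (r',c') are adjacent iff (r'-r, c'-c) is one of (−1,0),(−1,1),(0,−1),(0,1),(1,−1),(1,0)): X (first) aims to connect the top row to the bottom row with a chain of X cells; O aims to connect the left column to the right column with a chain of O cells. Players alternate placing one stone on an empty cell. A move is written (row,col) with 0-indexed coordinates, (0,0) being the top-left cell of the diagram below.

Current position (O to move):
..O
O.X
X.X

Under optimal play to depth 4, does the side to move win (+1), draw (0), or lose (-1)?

ply 1, O at ..O/O.X/X.X | (0,0)=+1→O.O/O.X/X.X*; (0,1)=+1→.OO/O.X/X.X; (1,1)=+1→..O/OOX/X.X; (2,1)=+1→..O/O.X/XOX
ply 2, X at O.O/O.X/X.X | (0,1)=-1→OXO/O.X/X.X*; (1,1)=-1→O.O/OXX/X.X; (2,1)=-1→O.O/O.X/XXX
ply 3, O at OXO/O.X/X.X | (1,1)=+1→OXO/OOX/X.X*; (2,1)=-1→OXO/O.X/XOX
ply 4: OXO/OOX/X.X is terminal -1 (X); from ..O/O.X/X.X depth 4

value(..O/O.X/X.X, O) = +1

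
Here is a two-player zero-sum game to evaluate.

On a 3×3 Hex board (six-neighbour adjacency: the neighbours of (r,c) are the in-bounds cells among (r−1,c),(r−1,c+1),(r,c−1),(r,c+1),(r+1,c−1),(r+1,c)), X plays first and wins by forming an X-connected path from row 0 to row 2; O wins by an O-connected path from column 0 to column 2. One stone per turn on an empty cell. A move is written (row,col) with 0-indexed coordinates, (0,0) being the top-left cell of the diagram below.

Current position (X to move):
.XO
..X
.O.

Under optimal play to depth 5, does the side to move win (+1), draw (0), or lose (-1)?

value(.XO/..X/.O., X) = +1

p1 X@[.XO/..X/.O.]: (0,0)[XXO/..X/.O.]-1 (1,0)[.XO/X.X/.O.]-1 (1,1)[.XO/.XX/.O.]+1* (2,0)[.XO/..X/XO.]+1 (2,2)[.XO/..X/.OX]-1
p2 O@[.XO/.XX/.O.]: (0,0)[OXO/.XX/.O.]-1* (1,0)[.XO/OXX/.O.]-1 (2,0)[.XO/.XX/OO.]-1 (2,2)[.XO/.XX/.OO]-1
p3 X@[OXO/.XX/.O.]: (1,0)[OXO/XXX/.O.]+1* (2,0)[OXO/.XX/XO.]+1 (2,2)[OXO/.XX/.OX]+1
p4 O@[OXO/XXX/.O.]: (2,0)[OXO/XXX/OO.]-1* (2,2)[OXO/XXX/.OO]-1
p5 X@[OXO/XXX/OO.]: (2,2)[OXO/XXX/OOX]+1*
p6 O@[OXO/XXX/OOX] terminal -1; root [.XO/..X/.O.] d5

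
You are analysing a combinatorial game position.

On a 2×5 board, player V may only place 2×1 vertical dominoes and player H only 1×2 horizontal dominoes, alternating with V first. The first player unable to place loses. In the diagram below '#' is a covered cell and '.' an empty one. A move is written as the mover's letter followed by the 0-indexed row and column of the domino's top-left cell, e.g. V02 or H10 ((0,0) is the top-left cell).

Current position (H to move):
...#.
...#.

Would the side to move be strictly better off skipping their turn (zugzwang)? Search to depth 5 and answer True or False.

zugzwang(...#./...#., H) = False

p1 H@[...#./...#.]: H00[##.#./...#.]-1* H01[.###./...#.]-1 H10[...#./##.#.]-1 H11[...#./.###.]-1
p2 V@[##.#./...#.]: V02[####./..##.]+1* V04[##.##/...##]-1
p3 H@[####./..##.]: H10[####./####.]-1*
p4 V@[####./####.]: V04[#####/#####]+1*
p5 H@[#####/#####] terminal -1; root [...#./...#.] d5
if H skipped the turn, V would face:
~ p1 V@[...#./...#.]: V00[#..#./#..#.]-1 V01[.#.#./.#.#.]+1* V02[..##./..##.]-1 V04[...##/...##]-1
~ p2 H@[.#.#./.#.#.] terminal -1; root [...#./...#.] d5
compare (H): move=-1 vs pass=-1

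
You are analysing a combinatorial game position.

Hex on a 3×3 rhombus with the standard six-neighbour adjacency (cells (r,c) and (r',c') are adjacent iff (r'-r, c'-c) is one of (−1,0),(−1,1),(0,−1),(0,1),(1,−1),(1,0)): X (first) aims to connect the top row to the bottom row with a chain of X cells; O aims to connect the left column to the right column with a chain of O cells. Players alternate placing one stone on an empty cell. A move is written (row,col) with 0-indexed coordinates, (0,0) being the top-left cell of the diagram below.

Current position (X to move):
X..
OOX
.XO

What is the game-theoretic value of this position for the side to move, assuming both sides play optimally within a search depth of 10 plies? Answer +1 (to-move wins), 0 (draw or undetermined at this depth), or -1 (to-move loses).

ply 1, X at X../OOX/.XO | (0,1)=-1→XX./OOX/.XO; (0,2)=+1→X.X/OOX/.XO*; (2,0)=-1→X../OOX/XXO
ply 2: X.X/OOX/.XO is terminal -1 (O); from X../OOX/.XO depth 10

value(X../OOX/.XO, X) = +1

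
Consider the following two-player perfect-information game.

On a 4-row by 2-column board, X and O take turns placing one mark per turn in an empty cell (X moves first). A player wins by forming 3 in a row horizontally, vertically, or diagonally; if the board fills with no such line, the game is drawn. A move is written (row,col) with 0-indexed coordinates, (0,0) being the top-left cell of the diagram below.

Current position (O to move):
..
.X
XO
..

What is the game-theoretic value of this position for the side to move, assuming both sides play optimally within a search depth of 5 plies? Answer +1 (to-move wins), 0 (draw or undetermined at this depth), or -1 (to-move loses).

ply 1, O at ../.X/XO/.. | (0,0)=+0→O./.X/XO/..*; (0,1)=-1→.O/.X/XO/..; (1,0)=+0→../OX/XO/..; (3,0)=+0→../.X/XO/O.; (3,1)=-1→../.X/XO/.O
ply 2, X at O./.X/XO/.. | (0,1)=+0→OX/.X/XO/..*; (1,0)=+0→O./XX/XO/..; (3,0)=+0→O./.X/XO/X.; (3,1)=+0→O./.X/XO/.X
ply 3, O at OX/.X/XO/.. | (1,0)=+0→OX/OX/XO/..*; (3,0)=+0→OX/.X/XO/O.; (3,1)=+0→OX/.X/XO/.O
ply 4, X at OX/OX/XO/.. | (3,0)=+0→OX/OX/XO/X.*; (3,1)=+0→OX/OX/XO/.X
ply 5, O at OX/OX/XO/X. | (3,1)=+0→OX/OX/XO/XO*
ply 6: OX/OX/XO/XO is terminal +0 (X); from ../.X/XO/.. depth 5

value(../.X/XO/.., O) = 0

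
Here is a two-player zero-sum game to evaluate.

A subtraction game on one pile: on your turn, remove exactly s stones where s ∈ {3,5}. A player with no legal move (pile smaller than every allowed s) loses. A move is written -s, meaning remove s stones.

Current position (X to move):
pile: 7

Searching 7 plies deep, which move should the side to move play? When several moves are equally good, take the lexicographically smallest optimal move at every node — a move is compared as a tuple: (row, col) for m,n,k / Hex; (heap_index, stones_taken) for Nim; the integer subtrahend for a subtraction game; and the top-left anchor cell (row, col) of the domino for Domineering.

X's best at [7]: -5

ply 1, X at 7 | -3=-1→4; -5=+1→2*
ply 2: 2 is terminal -1 (O); from 7 depth 7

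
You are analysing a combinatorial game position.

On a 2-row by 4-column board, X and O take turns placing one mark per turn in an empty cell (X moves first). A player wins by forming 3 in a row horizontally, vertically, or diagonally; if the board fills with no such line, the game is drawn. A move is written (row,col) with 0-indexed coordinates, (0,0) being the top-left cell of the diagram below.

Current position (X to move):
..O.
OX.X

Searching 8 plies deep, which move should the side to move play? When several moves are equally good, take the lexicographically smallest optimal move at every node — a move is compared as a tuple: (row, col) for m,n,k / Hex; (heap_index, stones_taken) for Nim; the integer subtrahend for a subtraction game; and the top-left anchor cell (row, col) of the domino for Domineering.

X's best at [..O./OX.X]: (1,2)

[..O./OX.X] X move#1: (0,0):+0/X.O./OX.X, (0,1):+0/.XO./OX.X, (0,3):+0/..OX/OX.X, (1,2):+1/..O./OXXX*
[..O./OXXX] end (terminal -1, O#2); searched ..O./OX.X to 8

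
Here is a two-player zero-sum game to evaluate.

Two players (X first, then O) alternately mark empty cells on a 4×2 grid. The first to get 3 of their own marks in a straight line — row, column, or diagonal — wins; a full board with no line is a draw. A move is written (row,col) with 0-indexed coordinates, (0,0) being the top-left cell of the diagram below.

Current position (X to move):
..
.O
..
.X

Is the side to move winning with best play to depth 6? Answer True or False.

ply 1, X at ../.O/../.X | (0,0)=+0→X./.O/../.X*; (0,1)=+0→.X/.O/../.X; (1,0)=+0→../XO/../.X; (2,0)=+0→../.O/X./.X; (2,1)=+0→../.O/.X/.X; (3,0)=+0→../.O/../XX
ply 2, O at X./.O/../.X | (0,1)=+0→XO/.O/../.X*; (1,0)=+0→X./OO/../.X; (2,0)=+0→X./.O/O./.X; (2,1)=+0→X./.O/.O/.X; (3,0)=+0→X./.O/../OX
ply 3, X at XO/.O/../.X | (1,0)=-1→XO/XO/../.X; (2,0)=-1→XO/.O/X./.X; (2,1)=+0→XO/.O/.X/.X*; (3,0)=-1→XO/.O/../XX
ply 4, O at XO/.O/.X/.X | (1,0)=+0→XO/OO/.X/.X*; (2,0)=+0→XO/.O/OX/.X; (3,0)=+0→XO/.O/.X/OX
ply 5, X at XO/OO/.X/.X | (2,0)=+0→XO/OO/XX/.X*; (3,0)=+0→XO/OO/.X/XX
ply 6, O at XO/OO/XX/.X | (3,0)=+0→XO/OO/XX/OX*
ply 7: XO/OO/XX/OX is terminal +0 (X); from ../.O/../.X depth 6

X winning at [../.O/../.X]: False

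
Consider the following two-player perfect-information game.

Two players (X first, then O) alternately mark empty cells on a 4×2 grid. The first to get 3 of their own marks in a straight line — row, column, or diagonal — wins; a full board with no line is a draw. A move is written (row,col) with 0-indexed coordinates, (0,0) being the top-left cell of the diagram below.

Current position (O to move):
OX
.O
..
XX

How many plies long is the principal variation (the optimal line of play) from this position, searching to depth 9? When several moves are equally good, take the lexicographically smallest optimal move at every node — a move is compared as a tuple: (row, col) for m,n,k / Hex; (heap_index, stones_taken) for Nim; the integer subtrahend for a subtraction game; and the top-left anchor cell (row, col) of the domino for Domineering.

PV length from [OX/.O/../XX]: 3 plies

p1 O@[OX/.O/../XX]: (1,0)[OX/OO/../XX]+0* (2,0)[OX/.O/O./XX]+0 (2,1)[OX/.O/.O/XX]+0
p2 X@[OX/OO/../XX]: (2,0)[OX/OO/X./XX]+0* (2,1)[OX/OO/.X/XX]-1
p3 O@[OX/OO/X./XX]: (2,1)[OX/OO/XO/XX]+0*
p4 X@[OX/OO/XO/XX] terminal +0; root [OX/.O/../XX] d9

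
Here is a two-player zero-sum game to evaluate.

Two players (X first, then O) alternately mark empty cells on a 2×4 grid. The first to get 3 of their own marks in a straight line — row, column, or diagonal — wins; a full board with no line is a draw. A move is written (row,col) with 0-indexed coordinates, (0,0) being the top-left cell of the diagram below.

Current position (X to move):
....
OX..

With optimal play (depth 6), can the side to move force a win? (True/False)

X winning at [..../OX..]: False

ply 1, X at ..../OX.. | (0,0)=+0→X.../OX..*; (0,1)=+0→.X../OX..; (0,2)=+0→..X./OX..; (0,3)=+0→...X/OX..; (1,2)=+0→..../OXX.; (1,3)=+0→..../OX.X
ply 2, O at X.../OX.. | (0,1)=+0→XO../OX..*; (0,2)=+0→X.O./OX..; (0,3)=+0→X..O/OX..; (1,2)=+0→X.../OXO.; (1,3)=+0→X.../OX.O
ply 3, X at XO../OX.. | (0,2)=+0→XOX./OX..*; (0,3)=+0→XO.X/OX..; (1,2)=+0→XO../OXX.; (1,3)=+0→XO../OX.X
ply 4, O at XOX./OX.. | (0,3)=+0→XOXO/OX..*; (1,2)=+0→XOX./OXO.; (1,3)=+0→XOX./OX.O
ply 5, X at XOXO/OX.. | (1,2)=+0→XOXO/OXX.*; (1,3)=+0→XOXO/OX.X
ply 6, O at XOXO/OXX. | (1,3)=+0→XOXO/OXXO*
ply 7: XOXO/OXXO is terminal +0 (X); from ..../OX.. depth 6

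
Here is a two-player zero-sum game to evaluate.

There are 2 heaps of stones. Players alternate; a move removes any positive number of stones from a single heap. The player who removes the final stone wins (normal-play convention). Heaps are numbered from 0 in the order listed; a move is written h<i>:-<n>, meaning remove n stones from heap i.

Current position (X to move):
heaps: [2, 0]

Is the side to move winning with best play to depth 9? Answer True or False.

p1 X@[(2,0)]: h0:-1[(1,0)]-1 h0:-2[(0,0)]+1*
p2 O@[(0,0)] terminal -1; root [(2,0)] d9

X winning at [(2,0)]: True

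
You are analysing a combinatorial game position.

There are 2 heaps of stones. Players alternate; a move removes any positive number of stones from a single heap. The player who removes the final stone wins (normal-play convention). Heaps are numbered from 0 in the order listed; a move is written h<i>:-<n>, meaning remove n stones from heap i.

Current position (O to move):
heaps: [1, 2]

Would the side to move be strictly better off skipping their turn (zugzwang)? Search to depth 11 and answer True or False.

ply 1, O at (1,2) | h0:-1=-1→(0,2); h1:-1=+1→(1,1)*; h1:-2=-1→(1,0)
ply 2, X at (1,1) | h0:-1=-1→(0,1)*; h1:-1=-1→(1,0)
ply 3, O at (0,1) | h1:-1=+1→(0,0)*
ply 4: (0,0) is terminal -1 (X); from (1,2) depth 11
suppose O passes — search the same position with X to move:
pass> ply 1, X at (1,2) | h0:-1=-1→(0,2); h1:-1=+1→(1,1)*; h1:-2=-1→(1,0)
pass> ply 2, O at (1,1) | h0:-1=-1→(0,1)*; h1:-1=-1→(1,0)
pass> ply 3, X at (0,1) | h1:-1=+1→(0,0)*
pass> ply 4: (0,0) is terminal -1 (O); from (1,2) depth 11
for O: play +1, pass -1

zugzwang((1,2), O) = False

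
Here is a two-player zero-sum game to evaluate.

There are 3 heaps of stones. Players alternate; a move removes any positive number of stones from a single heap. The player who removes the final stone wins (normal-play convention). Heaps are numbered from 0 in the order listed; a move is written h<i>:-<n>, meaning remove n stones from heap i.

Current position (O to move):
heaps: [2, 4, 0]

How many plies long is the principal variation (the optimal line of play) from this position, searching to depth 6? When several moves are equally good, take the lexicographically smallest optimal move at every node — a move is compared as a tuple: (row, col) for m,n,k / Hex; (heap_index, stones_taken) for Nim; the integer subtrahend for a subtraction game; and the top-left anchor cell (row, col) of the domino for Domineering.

PV length from [(2,4,0)]: 5 plies

ply 1, O at (2,4,0) | h0:-1=-1→(1,4,0); h0:-2=-1→(0,4,0); h1:-1=-1→(2,3,0); h1:-2=+1→(2,2,0)*; h1:-3=-1→(2,1,0); h1:-4=-1→(2,0,0)
ply 2, X at (2,2,0) | h0:-1=-1→(1,2,0)*; h0:-2=-1→(0,2,0); h1:-1=-1→(2,1,0); h1:-2=-1→(2,0,0)
ply 3, O at (1,2,0) | h0:-1=-1→(0,2,0); h1:-1=+1→(1,1,0)*; h1:-2=-1→(1,0,0)
ply 4, X at (1,1,0) | h0:-1=-1→(0,1,0)*; h1:-1=-1→(1,0,0)
ply 5, O at (0,1,0) | h1:-1=+1→(0,0,0)*
ply 6: (0,0,0) is terminal -1 (X); from (2,4,0) depth 6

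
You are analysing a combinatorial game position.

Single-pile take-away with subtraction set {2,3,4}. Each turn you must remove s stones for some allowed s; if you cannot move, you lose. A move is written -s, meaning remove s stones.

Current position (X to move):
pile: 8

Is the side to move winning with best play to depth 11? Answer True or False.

ply 1, X at 8 | -2=+1→6*; -3=-1→5; -4=-1→4
ply 2, O at 6 | -2=-1→4*; -3=-1→3; -4=-1→2
ply 3, X at 4 | -2=-1→2; -3=+1→1*; -4=+1→0
ply 4: 1 is terminal -1 (O); from 8 depth 11

X winning at [8]: True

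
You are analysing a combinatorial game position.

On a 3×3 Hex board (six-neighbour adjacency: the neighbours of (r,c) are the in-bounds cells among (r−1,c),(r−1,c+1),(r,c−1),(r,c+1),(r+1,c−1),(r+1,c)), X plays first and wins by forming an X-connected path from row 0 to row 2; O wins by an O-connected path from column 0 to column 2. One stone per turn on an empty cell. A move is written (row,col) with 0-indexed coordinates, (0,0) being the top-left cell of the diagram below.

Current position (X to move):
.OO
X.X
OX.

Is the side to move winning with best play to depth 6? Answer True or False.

ply 1, X at .OO/X.X/OX. | (0,0)=-1→XOO/X.X/OX.*; (1,1)=-1→.OO/XXX/OX.; (2,2)=-1→.OO/X.X/OXX
ply 2, O at XOO/X.X/OX. | (1,1)=+1→XOO/XOX/OX.*; (2,2)=-1→XOO/X.X/OXO
ply 3: XOO/XOX/OX. is terminal -1 (X); from .OO/X.X/OX. depth 6

X winning at [.OO/X.X/OX.]: False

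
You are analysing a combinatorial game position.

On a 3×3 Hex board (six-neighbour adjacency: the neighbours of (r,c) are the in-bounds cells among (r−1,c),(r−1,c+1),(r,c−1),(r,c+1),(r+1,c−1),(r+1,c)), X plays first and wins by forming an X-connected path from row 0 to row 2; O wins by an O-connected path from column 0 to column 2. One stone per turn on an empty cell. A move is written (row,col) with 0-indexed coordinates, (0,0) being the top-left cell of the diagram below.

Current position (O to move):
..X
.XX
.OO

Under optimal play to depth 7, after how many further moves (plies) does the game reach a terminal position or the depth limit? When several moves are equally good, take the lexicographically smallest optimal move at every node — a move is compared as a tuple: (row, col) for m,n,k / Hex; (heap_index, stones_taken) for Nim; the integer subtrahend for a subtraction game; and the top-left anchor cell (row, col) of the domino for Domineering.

PV length from [..X/.XX/.OO]: 1 ply

[..X/.XX/.OO] O move#1: (0,0):-1/O.X/.XX/.OO, (0,1):-1/.OX/.XX/.OO, (1,0):-1/..X/OXX/.OO, (2,0):+1/..X/.XX/OOO*
[..X/.XX/OOO] end (terminal -1, X#2); searched ..X/.XX/.OO to 7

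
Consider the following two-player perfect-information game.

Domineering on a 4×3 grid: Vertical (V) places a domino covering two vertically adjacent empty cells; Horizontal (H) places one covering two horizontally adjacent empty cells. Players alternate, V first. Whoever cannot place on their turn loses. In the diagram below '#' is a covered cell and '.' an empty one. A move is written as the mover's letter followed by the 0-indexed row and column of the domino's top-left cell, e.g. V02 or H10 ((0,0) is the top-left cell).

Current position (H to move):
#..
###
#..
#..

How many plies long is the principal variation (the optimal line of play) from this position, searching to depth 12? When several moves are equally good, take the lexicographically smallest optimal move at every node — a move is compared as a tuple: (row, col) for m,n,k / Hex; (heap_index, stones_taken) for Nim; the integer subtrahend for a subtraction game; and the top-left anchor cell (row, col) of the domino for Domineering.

PV length from [#../###/#../#..]: 1 ply

[#../###/#../#..] H move#1: H01:-1/###/###/#../#.., H21:+1/#../###/###/#..*, H31:+1/#../###/#../###
[#../###/###/#..] end (terminal -1, V#2); searched #../###/#../#.. to 12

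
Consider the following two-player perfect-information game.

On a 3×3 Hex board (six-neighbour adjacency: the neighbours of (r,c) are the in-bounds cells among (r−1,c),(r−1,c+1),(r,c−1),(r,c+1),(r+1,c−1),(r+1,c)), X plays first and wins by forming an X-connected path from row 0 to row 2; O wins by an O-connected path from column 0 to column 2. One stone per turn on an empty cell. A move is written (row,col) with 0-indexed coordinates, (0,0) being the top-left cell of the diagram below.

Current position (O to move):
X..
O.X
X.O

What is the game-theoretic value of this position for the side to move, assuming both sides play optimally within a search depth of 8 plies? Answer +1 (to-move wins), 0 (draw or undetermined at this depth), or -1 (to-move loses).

value(X../O.X/X.O, O) = +1

[X../O.X/X.O] O move#1: (0,1):-1/XO./O.X/X.O, (0,2):+1/X.O/O.X/X.O*, (1,1):+1/X../OOX/X.O, (2,1):-1/X../O.X/XOO
[X.O/O.X/X.O] X move#2: (0,1):-1/XXO/O.X/X.O*, (1,1):-1/X.O/OXX/X.O, (2,1):-1/X.O/O.X/XXO
[XXO/O.X/X.O] O move#3: (1,1):+1/XXO/OOX/X.O*, (2,1):-1/XXO/O.X/XOO
[XXO/OOX/X.O] end (terminal -1, X#4); searched X../O.X/X.O to 8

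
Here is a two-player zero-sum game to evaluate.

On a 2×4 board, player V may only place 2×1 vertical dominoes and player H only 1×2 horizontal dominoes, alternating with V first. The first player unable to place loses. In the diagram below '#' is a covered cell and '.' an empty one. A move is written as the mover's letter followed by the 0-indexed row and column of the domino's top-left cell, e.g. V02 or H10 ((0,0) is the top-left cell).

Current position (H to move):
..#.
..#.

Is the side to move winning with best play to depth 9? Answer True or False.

H winning at [..#./..#.]: True

p1 H@[..#./..#.]: H00[###./..#.]+1* H10[..#./###.]+1
p2 V@[###./..#.]: V03[####/..##]-1*
p3 H@[####/..##]: H10[####/####]+1*
p4 V@[####/####] terminal -1; root [..#./..#.] d9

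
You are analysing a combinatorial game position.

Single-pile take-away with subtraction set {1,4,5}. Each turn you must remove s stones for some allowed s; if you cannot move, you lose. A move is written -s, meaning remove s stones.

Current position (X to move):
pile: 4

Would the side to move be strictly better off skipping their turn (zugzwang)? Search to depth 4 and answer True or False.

zugzwang(4, X) = False

p1 X@[4]: -1[3]-1 -4[0]+1*
p2 O@[0] terminal -1; root [4] d4
suppose X passes — search the same position with O to move:
pass> p1 O@[4]: -1[3]-1 -4[0]+1*
pass> p2 X@[0] terminal -1; root [4] d4
for X: play +1, pass -1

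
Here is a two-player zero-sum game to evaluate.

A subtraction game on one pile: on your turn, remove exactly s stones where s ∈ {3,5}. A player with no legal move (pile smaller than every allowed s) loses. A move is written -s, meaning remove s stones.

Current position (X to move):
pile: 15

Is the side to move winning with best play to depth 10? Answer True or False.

[15] X move#1: -3:-1/12, -5:+1/10*
[10] O move#2: -3:-1/7*, -5:-1/5
[7] X move#3: -3:-1/4, -5:+1/2*
[2] end (terminal -1, O#4); searched 15 to 10

X winning at [15]: True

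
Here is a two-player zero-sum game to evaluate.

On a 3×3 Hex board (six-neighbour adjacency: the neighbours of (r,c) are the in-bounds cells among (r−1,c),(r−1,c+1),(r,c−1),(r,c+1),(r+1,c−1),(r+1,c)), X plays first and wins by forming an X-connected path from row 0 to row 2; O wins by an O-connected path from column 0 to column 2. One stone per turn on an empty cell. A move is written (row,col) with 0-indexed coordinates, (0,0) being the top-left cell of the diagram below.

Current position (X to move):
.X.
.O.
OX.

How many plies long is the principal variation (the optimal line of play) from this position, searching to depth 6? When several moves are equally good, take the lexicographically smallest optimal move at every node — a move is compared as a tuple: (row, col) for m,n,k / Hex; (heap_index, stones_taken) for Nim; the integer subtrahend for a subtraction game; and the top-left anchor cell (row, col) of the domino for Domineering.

PV length from [.X./.O./OX.]: 2 plies

ply 1, X at .X./.O./OX. | (0,0)=-1→XX./.O./OX.*; (0,2)=-1→.XX/.O./OX.; (1,0)=-1→.X./XO./OX.; (1,2)=-1→.X./.OX/OX.; (2,2)=-1→.X./.O./OXX
ply 2, O at XX./.O./OX. | (0,2)=+1→XXO/.O./OX.*; (1,0)=+1→XX./OO./OX.; (1,2)=+1→XX./.OO/OX.; (2,2)=+1→XX./.O./OXO
ply 3: XXO/.O./OX. is terminal -1 (X); from .X./.O./OX. depth 6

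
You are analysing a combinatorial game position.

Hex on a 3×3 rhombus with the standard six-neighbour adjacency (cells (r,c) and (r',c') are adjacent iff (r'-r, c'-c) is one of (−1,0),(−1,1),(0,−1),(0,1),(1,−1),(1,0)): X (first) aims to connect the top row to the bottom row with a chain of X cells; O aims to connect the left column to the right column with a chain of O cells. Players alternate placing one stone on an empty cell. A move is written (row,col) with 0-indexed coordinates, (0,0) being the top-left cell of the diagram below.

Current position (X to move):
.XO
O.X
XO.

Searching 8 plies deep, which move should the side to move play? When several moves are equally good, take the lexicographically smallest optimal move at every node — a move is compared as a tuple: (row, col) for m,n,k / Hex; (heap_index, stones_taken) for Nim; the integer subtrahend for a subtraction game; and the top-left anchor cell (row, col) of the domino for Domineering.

[.XO/O.X/XO.] X move#1: (0,0):-1/XXO/O.X/XO., (1,1):+1/.XO/OXX/XO.*, (2,2):-1/.XO/O.X/XOX
[.XO/OXX/XO.] end (terminal -1, O#2); searched .XO/O.X/XO. to 8

X's best at [.XO/O.X/XO.]: (1,1)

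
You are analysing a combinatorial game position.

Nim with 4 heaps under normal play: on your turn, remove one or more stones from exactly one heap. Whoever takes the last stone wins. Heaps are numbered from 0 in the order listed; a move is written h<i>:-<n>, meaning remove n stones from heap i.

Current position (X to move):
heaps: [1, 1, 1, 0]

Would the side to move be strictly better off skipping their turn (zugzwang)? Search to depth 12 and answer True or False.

[(1,1,1,0)] X move#1: h0:-1:+1/(0,1,1,0)*, h1:-1:+1/(1,0,1,0), h2:-1:+1/(1,1,0,0)
[(0,1,1,0)] O move#2: h1:-1:-1/(0,0,1,0)*, h2:-1:-1/(0,1,0,0)
[(0,0,1,0)] X move#3: h2:-1:+1/(0,0,0,0)*
[(0,0,0,0)] end (terminal -1, O#4); searched (1,1,1,0) to 12
pass branch (O moves first from the same position):
  | [(1,1,1,0)] O move#1: h0:-1:+1/(0,1,1,0)*, h1:-1:+1/(1,0,1,0), h2:-1:+1/(1,1,0,0)
  | [(0,1,1,0)] X move#2: h1:-1:-1/(0,0,1,0)*, h2:-1:-1/(0,1,0,0)
  | [(0,0,1,0)] O move#3: h2:-1:+1/(0,0,0,0)*
  | [(0,0,0,0)] end (terminal -1, X#4); searched (1,1,1,0) to 12
X moving scores +1; X passing scores -1

zugzwang((1,1,1,0), X) = False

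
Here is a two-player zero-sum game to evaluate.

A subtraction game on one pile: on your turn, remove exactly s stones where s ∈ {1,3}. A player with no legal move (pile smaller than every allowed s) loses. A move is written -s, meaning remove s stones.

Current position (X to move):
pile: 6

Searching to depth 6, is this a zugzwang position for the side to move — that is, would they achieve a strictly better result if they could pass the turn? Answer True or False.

[6] X move#1: -1:-1/5*, -3:-1/3
[5] O move#2: -1:+1/4*, -3:+1/2
[4] X move#3: -1:-1/3*, -3:-1/1
[3] O move#4: -1:+1/2*, -3:+1/0
[2] X move#5: -1:-1/1*
[1] O move#6: -1:+1/0*
[0] end (terminal -1, X#7); searched 6 to 6
pass branch (O moves first from the same position):
  | [6] O move#1: -1:-1/5*, -3:-1/3
  | [5] X move#2: -1:+1/4*, -3:+1/2
  | [4] O move#3: -1:-1/3*, -3:-1/1
  | [3] X move#4: -1:+1/2*, -3:+1/0
  | [2] O move#5: -1:-1/1*
  | [1] X move#6: -1:+1/0*
  | [0] end (terminal -1, O#7); searched 6 to 6
X moving scores -1; X passing scores +1

zugzwang(6, X) = True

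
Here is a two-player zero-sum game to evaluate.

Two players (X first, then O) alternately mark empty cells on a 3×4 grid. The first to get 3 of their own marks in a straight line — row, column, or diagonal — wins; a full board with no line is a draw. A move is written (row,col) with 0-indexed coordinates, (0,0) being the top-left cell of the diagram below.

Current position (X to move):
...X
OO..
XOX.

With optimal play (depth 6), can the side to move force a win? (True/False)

X winning at [...X/OO../XOX.]: False

ply 1, X at ...X/OO../XOX. | (0,0)=-1→X..X/OO../XOX.*; (0,1)=-1→.X.X/OO../XOX.; (0,2)=-1→..XX/OO../XOX.; (1,2)=-1→...X/OOX./XOX.; (1,3)=-1→...X/OO.X/XOX.; (2,3)=-1→...X/OO../XOXX
ply 2, O at X..X/OO../XOX. | (0,1)=+1→XO.X/OO../XOX.*; (0,2)=+1→X.OX/OO../XOX.; (1,2)=+1→X..X/OOO./XOX.; (1,3)=+1→X..X/OO.O/XOX.; (2,3)=+1→X..X/OO../XOXO
ply 3: XO.X/OO../XOX. is terminal -1 (X); from ...X/OO../XOX. depth 6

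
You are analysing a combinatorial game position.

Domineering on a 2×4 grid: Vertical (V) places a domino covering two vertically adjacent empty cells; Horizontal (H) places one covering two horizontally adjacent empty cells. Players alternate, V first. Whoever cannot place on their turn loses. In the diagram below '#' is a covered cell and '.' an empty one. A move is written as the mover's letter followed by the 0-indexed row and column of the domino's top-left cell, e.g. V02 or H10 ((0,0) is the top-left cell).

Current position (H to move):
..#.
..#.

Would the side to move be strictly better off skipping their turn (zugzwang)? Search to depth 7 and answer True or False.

ply 1, H at ..#./..#. | H00=+1→###./..#.*; H10=+1→..#./###.
ply 2, V at ###./..#. | V03=-1→####/..##*
ply 3, H at ####/..## | H10=+1→####/####*
ply 4: ####/#### is terminal -1 (V); from ..#./..#. depth 7
if H skipped the turn, V would face:
~ ply 1, V at ..#./..#. | V00=+1→#.#./#.#.*; V01=+1→.##./.##.; V03=-1→..##/..##
~ ply 2: #.#./#.#. is terminal -1 (H); from ..#./..#. depth 7
compare (H): move=+1 vs pass=-1

zugzwang(..#./..#., H) = False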